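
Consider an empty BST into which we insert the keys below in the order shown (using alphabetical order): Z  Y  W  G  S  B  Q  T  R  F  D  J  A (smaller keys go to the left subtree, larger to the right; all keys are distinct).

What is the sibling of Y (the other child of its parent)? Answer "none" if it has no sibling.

Z: root
Y: left child of Z (depth 1)
W: left child of Y (depth 2)
G: left child of W (depth 3)
S: right child of G (depth 4)
B: left child of G (depth 4)
Q: left child of S (depth 5)
T: right child of S (depth 5)
R: right child of Q (depth 6)
F: right child of B (depth 5)
D: left child of F (depth 6)
J: left child of Q (depth 6)
A: left child of B (depth 5)

Y's parent is Z, which has only one child.

none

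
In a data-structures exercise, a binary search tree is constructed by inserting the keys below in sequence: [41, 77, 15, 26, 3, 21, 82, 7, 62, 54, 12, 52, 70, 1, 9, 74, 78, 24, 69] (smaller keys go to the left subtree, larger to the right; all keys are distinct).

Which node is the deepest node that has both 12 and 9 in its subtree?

12

Resulting structure (node: left, right):
  41: L=15, R=77
  77: L=62, R=82
  15: L=3, R=26
  26: L=21, R=–
  3: L=1, R=7
  21: L=–, R=24
  82: L=78, R=–
  7: L=–, R=12
  62: L=54, R=70
  54: L=52, R=–
  12: L=9, R=–
  52: L=–, R=–
  70: L=69, R=74
  1: L=–, R=–
  9: L=–, R=–
  74: L=–, R=–
  78: L=–, R=–
  24: L=–, R=–
  69: L=–, R=–

Path to 12: 41 → 15 → 3 → 7 → 12
Path to 9: 41 → 15 → 3 → 7 → 12 → 9
12 lies on both paths and is an ancestor of the other node.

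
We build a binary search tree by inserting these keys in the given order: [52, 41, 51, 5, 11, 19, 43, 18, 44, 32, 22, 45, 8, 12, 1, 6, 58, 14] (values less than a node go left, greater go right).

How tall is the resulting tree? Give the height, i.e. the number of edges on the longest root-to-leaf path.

7

52: root
41: left child of 52 (depth 1)
51: right child of 41 (depth 2)
5: left child of 41 (depth 2)
11: right child of 5 (depth 3)
19: right child of 11 (depth 4)
43: left child of 51 (depth 3)
18: left child of 19 (depth 5)
44: right child of 43 (depth 4)
32: right child of 19 (depth 5)
22: left child of 32 (depth 6)
45: right child of 44 (depth 5)
8: left child of 11 (depth 4)
12: left child of 18 (depth 6)
1: left child of 5 (depth 3)
6: left child of 8 (depth 5)
58: right child of 52 (depth 1)
14: right child of 12 (depth 7)

The deepest node is 14 at depth 7.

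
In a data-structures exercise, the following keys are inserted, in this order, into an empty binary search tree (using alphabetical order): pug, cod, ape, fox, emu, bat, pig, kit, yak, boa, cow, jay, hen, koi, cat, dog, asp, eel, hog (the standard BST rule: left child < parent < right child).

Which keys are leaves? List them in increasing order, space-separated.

asp cat eel hog koi yak

pug: root
cod: left child of pug (depth 1)
ape: left child of cod (depth 2)
fox: right child of cod (depth 2)
emu: left child of fox (depth 3)
bat: right child of ape (depth 3)
pig: right child of fox (depth 3)
kit: left child of pig (depth 4)
yak: right child of pug (depth 1)
boa: right child of bat (depth 4)
cow: left child of emu (depth 4)
jay: left child of kit (depth 5)
hen: left child of jay (depth 6)
koi: right child of kit (depth 5)
cat: right child of boa (depth 5)
dog: right child of cow (depth 5)
asp: left child of bat (depth 4)
eel: right child of dog (depth 6)
hog: right child of hen (depth 7)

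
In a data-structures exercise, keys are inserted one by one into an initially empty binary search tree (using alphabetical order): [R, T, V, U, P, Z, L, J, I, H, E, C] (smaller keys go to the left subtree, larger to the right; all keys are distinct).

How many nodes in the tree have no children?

R: root
T: right child of R (depth 1)
V: right child of T (depth 2)
U: left child of V (depth 3)
P: left child of R (depth 1)
Z: right child of V (depth 3)
L: left child of P (depth 2)
J: left child of L (depth 3)
I: left child of J (depth 4)
H: left child of I (depth 5)
E: left child of H (depth 6)
C: left child of E (depth 7)

Leaves: C, U, Z — 3 in total.

3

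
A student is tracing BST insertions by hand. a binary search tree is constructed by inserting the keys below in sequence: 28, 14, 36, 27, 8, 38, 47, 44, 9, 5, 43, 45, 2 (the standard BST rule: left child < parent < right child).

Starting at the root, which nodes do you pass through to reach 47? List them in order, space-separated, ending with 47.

28 36 38 47

28: root
14: left child of 28 (depth 1)
36: right child of 28 (depth 1)
27: right child of 14 (depth 2)
8: left child of 14 (depth 2)
38: right child of 36 (depth 2)
47: right child of 38 (depth 3)
44: left child of 47 (depth 4)
9: right child of 8 (depth 3)
5: left child of 8 (depth 3)
43: left child of 44 (depth 5)
45: right child of 44 (depth 5)
2: left child of 5 (depth 4)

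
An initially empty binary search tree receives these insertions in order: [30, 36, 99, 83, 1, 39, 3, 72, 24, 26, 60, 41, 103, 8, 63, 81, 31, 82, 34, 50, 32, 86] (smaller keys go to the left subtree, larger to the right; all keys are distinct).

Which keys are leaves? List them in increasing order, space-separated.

8 26 32 50 63 82 86 103

30: root
36: right child of 30 (depth 1)
99: right child of 36 (depth 2)
83: left child of 99 (depth 3)
1: left child of 30 (depth 1)
39: left child of 83 (depth 4)
3: right child of 1 (depth 2)
72: right child of 39 (depth 5)
24: right child of 3 (depth 3)
26: right child of 24 (depth 4)
60: left child of 72 (depth 6)
41: left child of 60 (depth 7)
103: right child of 99 (depth 3)
8: left child of 24 (depth 4)
63: right child of 60 (depth 7)
81: right child of 72 (depth 6)
31: left child of 36 (depth 2)
82: right child of 81 (depth 7)
34: right child of 31 (depth 3)
50: right child of 41 (depth 8)
32: left child of 34 (depth 4)
86: right child of 83 (depth 4)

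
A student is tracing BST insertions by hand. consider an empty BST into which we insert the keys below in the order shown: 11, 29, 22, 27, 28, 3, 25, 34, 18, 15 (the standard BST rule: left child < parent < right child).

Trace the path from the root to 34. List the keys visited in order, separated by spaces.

11: root
29: right child of 11 (depth 1)
22: left child of 29 (depth 2)
27: right child of 22 (depth 3)
28: right child of 27 (depth 4)
3: left child of 11 (depth 1)
25: left child of 27 (depth 4)
34: right child of 29 (depth 2)
18: left child of 22 (depth 3)
15: left child of 18 (depth 4)

11 29 34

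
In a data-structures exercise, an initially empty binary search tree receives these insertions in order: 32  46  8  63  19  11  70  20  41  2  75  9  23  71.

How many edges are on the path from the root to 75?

4

32: root
46: right child of 32 (depth 1)
8: left child of 32 (depth 1)
63: right child of 46 (depth 2)
19: right child of 8 (depth 2)
11: left child of 19 (depth 3)
70: right child of 63 (depth 3)
20: right child of 19 (depth 3)
41: left child of 46 (depth 2)
2: left child of 8 (depth 2)
75: right child of 70 (depth 4)
9: left child of 11 (depth 4)
23: right child of 20 (depth 4)
71: left child of 75 (depth 5)

Path to 75: 32 → 46 → 63 → 70 → 75, which is 4 edges.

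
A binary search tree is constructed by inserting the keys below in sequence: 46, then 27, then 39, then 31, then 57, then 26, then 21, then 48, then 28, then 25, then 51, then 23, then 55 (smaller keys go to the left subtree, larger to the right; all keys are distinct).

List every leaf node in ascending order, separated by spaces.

Insert 46: tree is empty, so 46 becomes the root.
Insert 27: 27 < 46 → go left. Place as left child of 46.
Insert 39: 39 < 46 → go left; 39 > 27 → go right. Place as right child of 27.
Insert 31: 31 < 46 → go left; 31 > 27 → go right; 31 < 39 → go left. Place as left child of 39.
Insert 57: 57 > 46 → go right. Place as right child of 46.
Insert 26: 26 < 46 → go left; 26 < 27 → go left. Place as left child of 27.
Insert 21: 21 < 46 → go left; 21 < 27 → go left; 21 < 26 → go left. Place as left child of 26.
Insert 48: 48 > 46 → go right; 48 < 57 → go left. Place as left child of 57.
Insert 28: 28 < 46 → go left; 28 > 27 → go right; 28 < 39 → go left; 28 < 31 → go left. Place as left child of 31.
Insert 25: 25 < 46 → go left; 25 < 27 → go left; 25 < 26 → go left; 25 > 21 → go right. Place as right child of 21.
Insert 51: 51 > 46 → go right; 51 < 57 → go left; 51 > 48 → go right. Place as right child of 48.
Insert 23: 23 < 46 → go left; 23 < 27 → go left; 23 < 26 → go left; 23 > 21 → go right; 23 < 25 → go left. Place as left child of 25.
Insert 55: 55 > 46 → go right; 55 < 57 → go left; 55 > 48 → go right; 55 > 51 → go right. Place as right child of 51.

23 28 55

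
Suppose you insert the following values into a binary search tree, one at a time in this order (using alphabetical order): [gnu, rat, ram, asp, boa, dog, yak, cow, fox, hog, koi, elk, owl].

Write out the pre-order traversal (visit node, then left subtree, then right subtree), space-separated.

gnu: root
rat: right child of gnu (depth 1)
ram: left child of rat (depth 2)
asp: left child of gnu (depth 1)
boa: right child of asp (depth 2)
dog: right child of boa (depth 3)
yak: right child of rat (depth 2)
cow: left child of dog (depth 4)
fox: right child of dog (depth 4)
hog: left child of ram (depth 3)
koi: right child of hog (depth 4)
elk: left child of fox (depth 5)
owl: right child of koi (depth 5)

gnu asp boa dog cow fox elk rat ram hog koi owl yak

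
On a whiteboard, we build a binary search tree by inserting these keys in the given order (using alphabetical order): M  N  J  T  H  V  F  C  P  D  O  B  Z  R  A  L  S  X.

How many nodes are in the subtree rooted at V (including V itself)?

3

M: root
N: right child of M (depth 1)
J: left child of M (depth 1)
T: right child of N (depth 2)
H: left child of J (depth 2)
V: right child of T (depth 3)
F: left child of H (depth 3)
C: left child of F (depth 4)
P: left child of T (depth 3)
D: right child of C (depth 5)
O: left child of P (depth 4)
B: left child of C (depth 5)
Z: right child of V (depth 4)
R: right child of P (depth 4)
A: left child of B (depth 6)
L: right child of J (depth 2)
S: right child of R (depth 5)
X: left child of Z (depth 5)

Subtree rooted at V contains: V, Z, X — 3 nodes.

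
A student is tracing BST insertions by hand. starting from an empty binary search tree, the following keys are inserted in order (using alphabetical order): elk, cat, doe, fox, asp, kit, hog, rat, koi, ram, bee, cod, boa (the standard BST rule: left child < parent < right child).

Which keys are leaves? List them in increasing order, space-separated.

boa cod hog ram

Insert elk: tree is empty, so elk becomes the root.
Insert cat: cat < elk → go left. Place as left child of elk.
Insert doe: doe < elk → go left; doe > cat → go right. Place as right child of cat.
Insert fox: fox > elk → go right. Place as right child of elk.
Insert asp: asp < elk → go left; asp < cat → go left. Place as left child of cat.
Insert kit: kit > elk → go right; kit > fox → go right. Place as right child of fox.
Insert hog: hog > elk → go right; hog > fox → go right; hog < kit → go left. Place as left child of kit.
Insert rat: rat > elk → go right; rat > fox → go right; rat > kit → go right. Place as right child of kit.
Insert koi: koi > elk → go right; koi > fox → go right; koi > kit → go right; koi < rat → go left. Place as left child of rat.
Insert ram: ram > elk → go right; ram > fox → go right; ram > kit → go right; ram < rat → go left; ram > koi → go right. Place as right child of koi.
Insert bee: bee < elk → go left; bee < cat → go left; bee > asp → go right. Place as right child of asp.
Insert cod: cod < elk → go left; cod > cat → go right; cod < doe → go left. Place as left child of doe.
Insert boa: boa < elk → go left; boa < cat → go left; boa > asp → go right; boa > bee → go right. Place as right child of bee.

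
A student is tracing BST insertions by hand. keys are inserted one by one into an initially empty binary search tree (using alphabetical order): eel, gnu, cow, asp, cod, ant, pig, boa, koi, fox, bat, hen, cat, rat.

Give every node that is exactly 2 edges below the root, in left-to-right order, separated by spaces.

asp fox pig

Insert eel: tree is empty, so eel becomes the root.
Insert gnu: gnu > eel → go right. Place as right child of eel.
Insert cow: cow < eel → go left. Place as left child of eel.
Insert asp: asp < eel → go left; asp < cow → go left. Place as left child of cow.
Insert cod: cod < eel → go left; cod < cow → go left; cod > asp → go right. Place as right child of asp.
Insert ant: ant < eel → go left; ant < cow → go left; ant < asp → go left. Place as left child of asp.
Insert pig: pig > eel → go right; pig > gnu → go right. Place as right child of gnu.
Insert boa: boa < eel → go left; boa < cow → go left; boa > asp → go right; boa < cod → go left. Place as left child of cod.
Insert koi: koi > eel → go right; koi > gnu → go right; koi < pig → go left. Place as left child of pig.
Insert fox: fox > eel → go right; fox < gnu → go left. Place as left child of gnu.
Insert bat: bat < eel → go left; bat < cow → go left; bat > asp → go right; bat < cod → go left; bat < boa → go left. Place as left child of boa.
Insert hen: hen > eel → go right; hen > gnu → go right; hen < pig → go left; hen < koi → go left. Place as left child of koi.
Insert cat: cat < eel → go left; cat < cow → go left; cat > asp → go right; cat < cod → go left; cat > boa → go right. Place as right child of boa.
Insert rat: rat > eel → go right; rat > gnu → go right; rat > pig → go right. Place as right child of pig.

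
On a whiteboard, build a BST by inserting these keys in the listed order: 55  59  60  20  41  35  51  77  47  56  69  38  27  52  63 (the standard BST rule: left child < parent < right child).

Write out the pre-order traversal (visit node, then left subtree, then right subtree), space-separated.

55 20 41 35 27 38 51 47 52 59 56 60 77 69 63

Insert 55: tree is empty, so 55 becomes the root.
Insert 59: 59 > 55 → go right. Place as right child of 55.
Insert 60: 60 > 55 → go right; 60 > 59 → go right. Place as right child of 59.
Insert 20: 20 < 55 → go left. Place as left child of 55.
Insert 41: 41 < 55 → go left; 41 > 20 → go right. Place as right child of 20.
Insert 35: 35 < 55 → go left; 35 > 20 → go right; 35 < 41 → go left. Place as left child of 41.
Insert 51: 51 < 55 → go left; 51 > 20 → go right; 51 > 41 → go right. Place as right child of 41.
Insert 77: 77 > 55 → go right; 77 > 59 → go right; 77 > 60 → go right. Place as right child of 60.
Insert 47: 47 < 55 → go left; 47 > 20 → go right; 47 > 41 → go right; 47 < 51 → go left. Place as left child of 51.
Insert 56: 56 > 55 → go right; 56 < 59 → go left. Place as left child of 59.
Insert 69: 69 > 55 → go right; 69 > 59 → go right; 69 > 60 → go right; 69 < 77 → go left. Place as left child of 77.
Insert 38: 38 < 55 → go left; 38 > 20 → go right; 38 < 41 → go left; 38 > 35 → go right. Place as right child of 35.
Insert 27: 27 < 55 → go left; 27 > 20 → go right; 27 < 41 → go left; 27 < 35 → go left. Place as left child of 35.
Insert 52: 52 < 55 → go left; 52 > 20 → go right; 52 > 41 → go right; 52 > 51 → go right. Place as right child of 51.
Insert 63: 63 > 55 → go right; 63 > 59 → go right; 63 > 60 → go right; 63 < 77 → go left; 63 < 69 → go left. Place as left child of 69.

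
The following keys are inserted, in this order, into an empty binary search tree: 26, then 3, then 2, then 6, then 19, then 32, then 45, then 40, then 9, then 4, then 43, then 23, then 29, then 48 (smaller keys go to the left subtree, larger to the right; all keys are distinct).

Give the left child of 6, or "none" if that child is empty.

4

Insert 26: tree is empty, so 26 becomes the root.
Insert 3: 3 < 26 → go left. Place as left child of 26.
Insert 2: 2 < 26 → go left; 2 < 3 → go left. Place as left child of 3.
Insert 6: 6 < 26 → go left; 6 > 3 → go right. Place as right child of 3.
Insert 19: 19 < 26 → go left; 19 > 3 → go right; 19 > 6 → go right. Place as right child of 6.
Insert 32: 32 > 26 → go right. Place as right child of 26.
Insert 45: 45 > 26 → go right; 45 > 32 → go right. Place as right child of 32.
Insert 40: 40 > 26 → go right; 40 > 32 → go right; 40 < 45 → go left. Place as left child of 45.
Insert 9: 9 < 26 → go left; 9 > 3 → go right; 9 > 6 → go right; 9 < 19 → go left. Place as left child of 19.
Insert 4: 4 < 26 → go left; 4 > 3 → go right; 4 < 6 → go left. Place as left child of 6.
Insert 43: 43 > 26 → go right; 43 > 32 → go right; 43 < 45 → go left; 43 > 40 → go right. Place as right child of 40.
Insert 23: 23 < 26 → go left; 23 > 3 → go right; 23 > 6 → go right; 23 > 19 → go right. Place as right child of 19.
Insert 29: 29 > 26 → go right; 29 < 32 → go left. Place as left child of 32.
Insert 48: 48 > 26 → go right; 48 > 32 → go right; 48 > 45 → go right. Place as right child of 45.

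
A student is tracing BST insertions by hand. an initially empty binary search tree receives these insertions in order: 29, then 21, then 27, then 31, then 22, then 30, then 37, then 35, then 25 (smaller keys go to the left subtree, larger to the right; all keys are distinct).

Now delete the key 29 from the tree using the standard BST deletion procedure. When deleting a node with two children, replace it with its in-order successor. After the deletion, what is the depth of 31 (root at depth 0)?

Insert 29: tree is empty, so 29 becomes the root.
Insert 21: 21 < 29 → go left. Place as left child of 29.
Insert 27: 27 < 29 → go left; 27 > 21 → go right. Place as right child of 21.
Insert 31: 31 > 29 → go right. Place as right child of 29.
Insert 22: 22 < 29 → go left; 22 > 21 → go right; 22 < 27 → go left. Place as left child of 27.
Insert 30: 30 > 29 → go right; 30 < 31 → go left. Place as left child of 31.
Insert 37: 37 > 29 → go right; 37 > 31 → go right. Place as right child of 31.
Insert 35: 35 > 29 → go right; 35 > 31 → go right; 35 < 37 → go left. Place as left child of 37.
Insert 25: 25 < 29 → go left; 25 > 21 → go right; 25 < 27 → go left; 25 > 22 → go right. Place as right child of 22.

Delete 29 (two children — replace with in-order successor).
After deletion, path to 31: 30 → 31.

1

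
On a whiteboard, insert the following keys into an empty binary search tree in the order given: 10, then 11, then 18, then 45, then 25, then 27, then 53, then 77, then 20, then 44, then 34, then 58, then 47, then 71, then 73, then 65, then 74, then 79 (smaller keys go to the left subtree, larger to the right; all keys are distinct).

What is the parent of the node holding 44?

10: root
11: right child of 10 (depth 1)
18: right child of 11 (depth 2)
45: right child of 18 (depth 3)
25: left child of 45 (depth 4)
27: right child of 25 (depth 5)
53: right child of 45 (depth 4)
77: right child of 53 (depth 5)
20: left child of 25 (depth 5)
44: right child of 27 (depth 6)
34: left child of 44 (depth 7)
58: left child of 77 (depth 6)
47: left child of 53 (depth 5)
71: right child of 58 (depth 7)
73: right child of 71 (depth 8)
65: left child of 71 (depth 8)
74: right child of 73 (depth 9)
79: right child of 77 (depth 6)

27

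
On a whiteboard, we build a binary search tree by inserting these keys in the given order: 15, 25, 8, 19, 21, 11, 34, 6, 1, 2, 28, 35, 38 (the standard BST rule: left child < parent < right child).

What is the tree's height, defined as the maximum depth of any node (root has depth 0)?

Resulting structure (node: left, right):
  15: L=8, R=25
  25: L=19, R=34
  8: L=6, R=11
  19: L=–, R=21
  21: L=–, R=–
  11: L=–, R=–
  34: L=28, R=35
  6: L=1, R=–
  1: L=–, R=2
  2: L=–, R=–
  28: L=–, R=–
  35: L=–, R=38
  38: L=–, R=–

The deepest node is 2 at depth 4.

4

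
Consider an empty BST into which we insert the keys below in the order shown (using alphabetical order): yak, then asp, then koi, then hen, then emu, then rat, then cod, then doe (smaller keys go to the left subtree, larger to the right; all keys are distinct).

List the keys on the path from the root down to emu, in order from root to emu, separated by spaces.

yak: root
asp: left child of yak (depth 1)
koi: right child of asp (depth 2)
hen: left child of koi (depth 3)
emu: left child of hen (depth 4)
rat: right child of koi (depth 3)
cod: left child of emu (depth 5)
doe: right child of cod (depth 6)

yak asp koi hen emu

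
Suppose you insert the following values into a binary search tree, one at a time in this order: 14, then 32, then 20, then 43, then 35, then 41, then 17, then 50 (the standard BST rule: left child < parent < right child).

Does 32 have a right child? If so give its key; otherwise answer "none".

Resulting structure (node: left, right):
  14: L=–, R=32
  32: L=20, R=43
  20: L=17, R=–
  43: L=35, R=50
  35: L=–, R=41
  41: L=–, R=–
  17: L=–, R=–
  50: L=–, R=–

43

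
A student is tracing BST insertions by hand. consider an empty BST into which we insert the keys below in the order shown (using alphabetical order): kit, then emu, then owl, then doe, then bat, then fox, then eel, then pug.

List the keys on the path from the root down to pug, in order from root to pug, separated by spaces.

kit: root
emu: left child of kit (depth 1)
owl: right child of kit (depth 1)
doe: left child of emu (depth 2)
bat: left child of doe (depth 3)
fox: right child of emu (depth 2)
eel: right child of doe (depth 3)
pug: right child of owl (depth 2)

kit owl pug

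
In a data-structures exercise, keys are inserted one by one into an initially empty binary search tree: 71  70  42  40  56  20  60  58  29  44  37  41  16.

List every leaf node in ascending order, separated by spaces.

71: root
70: left child of 71 (depth 1)
42: left child of 70 (depth 2)
40: left child of 42 (depth 3)
56: right child of 42 (depth 3)
20: left child of 40 (depth 4)
60: right child of 56 (depth 4)
58: left child of 60 (depth 5)
29: right child of 20 (depth 5)
44: left child of 56 (depth 4)
37: right child of 29 (depth 6)
41: right child of 40 (depth 4)
16: left child of 20 (depth 5)

16 37 41 44 58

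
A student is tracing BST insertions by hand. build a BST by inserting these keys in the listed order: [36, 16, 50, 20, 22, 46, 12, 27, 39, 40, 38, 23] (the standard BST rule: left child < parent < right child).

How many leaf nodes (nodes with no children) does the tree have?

36: root
16: left child of 36 (depth 1)
50: right child of 36 (depth 1)
20: right child of 16 (depth 2)
22: right child of 20 (depth 3)
46: left child of 50 (depth 2)
12: left child of 16 (depth 2)
27: right child of 22 (depth 4)
39: left child of 46 (depth 3)
40: right child of 39 (depth 4)
38: left child of 39 (depth 4)
23: left child of 27 (depth 5)

Leaves: 12, 23, 38, 40 — 4 in total.

4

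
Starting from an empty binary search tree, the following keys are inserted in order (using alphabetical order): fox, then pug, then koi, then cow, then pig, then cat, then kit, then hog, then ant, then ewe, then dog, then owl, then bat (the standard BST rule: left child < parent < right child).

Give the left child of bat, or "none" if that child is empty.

none

Insert fox: tree is empty, so fox becomes the root.
Insert pug: pug > fox → go right. Place as right child of fox.
Insert koi: koi > fox → go right; koi < pug → go left. Place as left child of pug.
Insert cow: cow < fox → go left. Place as left child of fox.
Insert pig: pig > fox → go right; pig < pug → go left; pig > koi → go right. Place as right child of koi.
Insert cat: cat < fox → go left; cat < cow → go left. Place as left child of cow.
Insert kit: kit > fox → go right; kit < pug → go left; kit < koi → go left. Place as left child of koi.
Insert hog: hog > fox → go right; hog < pug → go left; hog < koi → go left; hog < kit → go left. Place as left child of kit.
Insert ant: ant < fox → go left; ant < cow → go left; ant < cat → go left. Place as left child of cat.
Insert ewe: ewe < fox → go left; ewe > cow → go right. Place as right child of cow.
Insert dog: dog < fox → go left; dog > cow → go right; dog < ewe → go left. Place as left child of ewe.
Insert owl: owl > fox → go right; owl < pug → go left; owl > koi → go right; owl < pig → go left. Place as left child of pig.
Insert bat: bat < fox → go left; bat < cow → go left; bat < cat → go left; bat > ant → go right. Place as right child of ant.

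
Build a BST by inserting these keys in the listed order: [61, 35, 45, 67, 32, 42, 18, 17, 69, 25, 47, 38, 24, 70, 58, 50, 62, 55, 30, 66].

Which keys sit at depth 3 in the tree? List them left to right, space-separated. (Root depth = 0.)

61: root
35: left child of 61 (depth 1)
45: right child of 35 (depth 2)
67: right child of 61 (depth 1)
32: left child of 35 (depth 2)
42: left child of 45 (depth 3)
18: left child of 32 (depth 3)
17: left child of 18 (depth 4)
69: right child of 67 (depth 2)
25: right child of 18 (depth 4)
47: right child of 45 (depth 3)
38: left child of 42 (depth 4)
24: left child of 25 (depth 5)
70: right child of 69 (depth 3)
58: right child of 47 (depth 4)
50: left child of 58 (depth 5)
62: left child of 67 (depth 2)
55: right child of 50 (depth 6)
30: right child of 25 (depth 5)
66: right child of 62 (depth 3)

18 42 47 66 70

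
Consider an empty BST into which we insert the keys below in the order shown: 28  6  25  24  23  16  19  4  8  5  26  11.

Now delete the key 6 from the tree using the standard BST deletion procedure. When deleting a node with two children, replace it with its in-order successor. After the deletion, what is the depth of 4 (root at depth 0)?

28: root
6: left child of 28 (depth 1)
25: right child of 6 (depth 2)
24: left child of 25 (depth 3)
23: left child of 24 (depth 4)
16: left child of 23 (depth 5)
19: right child of 16 (depth 6)
4: left child of 6 (depth 2)
8: left child of 16 (depth 6)
5: right child of 4 (depth 3)
26: right child of 25 (depth 3)
11: right child of 8 (depth 7)

Delete 6 (two children — replace with in-order successor).
After deletion, path to 4: 28 → 8 → 4.

2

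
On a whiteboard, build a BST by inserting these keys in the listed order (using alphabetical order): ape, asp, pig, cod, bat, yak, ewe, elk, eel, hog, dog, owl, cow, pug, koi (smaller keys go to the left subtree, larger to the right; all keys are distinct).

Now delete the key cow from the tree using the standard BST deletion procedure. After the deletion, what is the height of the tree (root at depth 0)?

7

ape: root
asp: right child of ape (depth 1)
pig: right child of asp (depth 2)
cod: left child of pig (depth 3)
bat: left child of cod (depth 4)
yak: right child of pig (depth 3)
ewe: right child of cod (depth 4)
elk: left child of ewe (depth 5)
eel: left child of elk (depth 6)
hog: right child of ewe (depth 5)
dog: left child of eel (depth 7)
owl: right child of hog (depth 6)
cow: left child of dog (depth 8)
pug: left child of yak (depth 4)
koi: left child of owl (depth 7)

Delete cow (at most one child — splice it out).
After deletion, deepest node is dog at depth 7.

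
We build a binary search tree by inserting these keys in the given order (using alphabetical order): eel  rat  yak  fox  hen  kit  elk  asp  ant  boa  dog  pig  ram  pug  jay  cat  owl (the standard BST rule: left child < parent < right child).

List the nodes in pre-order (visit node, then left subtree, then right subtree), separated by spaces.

eel asp ant boa dog cat rat fox elk hen kit jay pig owl ram pug yak

Resulting structure (node: left, right):
  eel: L=asp, R=rat
  rat: L=fox, R=yak
  yak: L=–, R=–
  fox: L=elk, R=hen
  hen: L=–, R=kit
  kit: L=jay, R=pig
  elk: L=–, R=–
  asp: L=ant, R=boa
  ant: L=–, R=–
  boa: L=–, R=dog
  dog: L=cat, R=–
  pig: L=owl, R=ram
  ram: L=pug, R=–
  pug: L=–, R=–
  jay: L=–, R=–
  cat: L=–, R=–
  owl: L=–, R=–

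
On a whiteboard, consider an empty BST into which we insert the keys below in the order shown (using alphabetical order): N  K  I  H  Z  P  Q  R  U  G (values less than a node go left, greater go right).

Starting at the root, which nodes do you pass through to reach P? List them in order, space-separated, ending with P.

Insert N: tree is empty, so N becomes the root.
Insert K: K < N → go left. Place as left child of N.
Insert I: I < N → go left; I < K → go left. Place as left child of K.
Insert H: H < N → go left; H < K → go left; H < I → go left. Place as left child of I.
Insert Z: Z > N → go right. Place as right child of N.
Insert P: P > N → go right; P < Z → go left. Place as left child of Z.
Insert Q: Q > N → go right; Q < Z → go left; Q > P → go right. Place as right child of P.
Insert R: R > N → go right; R < Z → go left; R > P → go right; R > Q → go right. Place as right child of Q.
Insert U: U > N → go right; U < Z → go left; U > P → go right; U > Q → go right; U > R → go right. Place as right child of R.
Insert G: G < N → go left; G < K → go left; G < I → go left; G < H → go left. Place as left child of H.

N Z P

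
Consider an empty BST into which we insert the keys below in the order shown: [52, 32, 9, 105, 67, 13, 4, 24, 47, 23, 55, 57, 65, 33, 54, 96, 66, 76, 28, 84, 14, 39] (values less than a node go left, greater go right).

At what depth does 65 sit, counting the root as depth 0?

5

52: root
32: left child of 52 (depth 1)
9: left child of 32 (depth 2)
105: right child of 52 (depth 1)
67: left child of 105 (depth 2)
13: right child of 9 (depth 3)
4: left child of 9 (depth 3)
24: right child of 13 (depth 4)
47: right child of 32 (depth 2)
23: left child of 24 (depth 5)
55: left child of 67 (depth 3)
57: right child of 55 (depth 4)
65: right child of 57 (depth 5)
33: left child of 47 (depth 3)
54: left child of 55 (depth 4)
96: right child of 67 (depth 3)
66: right child of 65 (depth 6)
76: left child of 96 (depth 4)
28: right child of 24 (depth 5)
84: right child of 76 (depth 5)
14: left child of 23 (depth 6)
39: right child of 33 (depth 4)

Path to 65: 52 → 105 → 67 → 55 → 57 → 65, which is 5 edges.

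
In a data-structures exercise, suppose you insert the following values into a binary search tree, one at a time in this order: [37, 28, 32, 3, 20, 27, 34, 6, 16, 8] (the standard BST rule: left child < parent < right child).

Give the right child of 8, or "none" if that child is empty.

37: root
28: left child of 37 (depth 1)
32: right child of 28 (depth 2)
3: left child of 28 (depth 2)
20: right child of 3 (depth 3)
27: right child of 20 (depth 4)
34: right child of 32 (depth 3)
6: left child of 20 (depth 4)
16: right child of 6 (depth 5)
8: left child of 16 (depth 6)

none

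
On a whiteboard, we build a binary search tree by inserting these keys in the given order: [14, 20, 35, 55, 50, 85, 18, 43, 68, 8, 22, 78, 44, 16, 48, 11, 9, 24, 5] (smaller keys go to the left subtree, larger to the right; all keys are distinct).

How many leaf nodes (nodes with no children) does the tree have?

14: root
20: right child of 14 (depth 1)
35: right child of 20 (depth 2)
55: right child of 35 (depth 3)
50: left child of 55 (depth 4)
85: right child of 55 (depth 4)
18: left child of 20 (depth 2)
43: left child of 50 (depth 5)
68: left child of 85 (depth 5)
8: left child of 14 (depth 1)
22: left child of 35 (depth 3)
78: right child of 68 (depth 6)
44: right child of 43 (depth 6)
16: left child of 18 (depth 3)
48: right child of 44 (depth 7)
11: right child of 8 (depth 2)
9: left child of 11 (depth 3)
24: right child of 22 (depth 4)
5: left child of 8 (depth 2)

Leaves: 5, 9, 16, 24, 48, 78 — 6 in total.

6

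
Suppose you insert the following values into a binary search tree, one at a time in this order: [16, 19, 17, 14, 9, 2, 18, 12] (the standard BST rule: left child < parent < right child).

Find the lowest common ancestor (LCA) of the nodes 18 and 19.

Insert 16: tree is empty, so 16 becomes the root.
Insert 19: 19 > 16 → go right. Place as right child of 16.
Insert 17: 17 > 16 → go right; 17 < 19 → go left. Place as left child of 19.
Insert 14: 14 < 16 → go left. Place as left child of 16.
Insert 9: 9 < 16 → go left; 9 < 14 → go left. Place as left child of 14.
Insert 2: 2 < 16 → go left; 2 < 14 → go left; 2 < 9 → go left. Place as left child of 9.
Insert 18: 18 > 16 → go right; 18 < 19 → go left; 18 > 17 → go right. Place as right child of 17.
Insert 12: 12 < 16 → go left; 12 < 14 → go left; 12 > 9 → go right. Place as right child of 9.

Path to 18: 16 → 19 → 17 → 18
Path to 19: 16 → 19
19 lies on both paths and is an ancestor of the other node.

19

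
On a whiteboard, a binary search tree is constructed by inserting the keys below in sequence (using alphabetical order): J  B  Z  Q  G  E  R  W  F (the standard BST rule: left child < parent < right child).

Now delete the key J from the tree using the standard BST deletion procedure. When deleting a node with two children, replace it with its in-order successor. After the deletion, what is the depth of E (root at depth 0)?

3

Insert J: tree is empty, so J becomes the root.
Insert B: B < J → go left. Place as left child of J.
Insert Z: Z > J → go right. Place as right child of J.
Insert Q: Q > J → go right; Q < Z → go left. Place as left child of Z.
Insert G: G < J → go left; G > B → go right. Place as right child of B.
Insert E: E < J → go left; E > B → go right; E < G → go left. Place as left child of G.
Insert R: R > J → go right; R < Z → go left; R > Q → go right. Place as right child of Q.
Insert W: W > J → go right; W < Z → go left; W > Q → go right; W > R → go right. Place as right child of R.
Insert F: F < J → go left; F > B → go right; F < G → go left; F > E → go right. Place as right child of E.

Delete J (two children — replace with in-order successor).
After deletion, path to E: Q → B → G → E.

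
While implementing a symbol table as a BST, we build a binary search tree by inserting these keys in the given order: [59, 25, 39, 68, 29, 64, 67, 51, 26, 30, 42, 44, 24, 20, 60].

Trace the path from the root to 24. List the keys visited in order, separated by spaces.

59 25 24

Resulting structure (node: left, right):
  59: L=25, R=68
  25: L=24, R=39
  39: L=29, R=51
  68: L=64, R=–
  29: L=26, R=30
  64: L=60, R=67
  67: L=–, R=–
  51: L=42, R=–
  26: L=–, R=–
  30: L=–, R=–
  42: L=–, R=44
  44: L=–, R=–
  24: L=20, R=–
  20: L=–, R=–
  60: L=–, R=–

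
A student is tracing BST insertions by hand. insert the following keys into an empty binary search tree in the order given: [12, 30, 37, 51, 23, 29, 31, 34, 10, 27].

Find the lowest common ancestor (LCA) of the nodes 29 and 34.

Insert 12: tree is empty, so 12 becomes the root.
Insert 30: 30 > 12 → go right. Place as right child of 12.
Insert 37: 37 > 12 → go right; 37 > 30 → go right. Place as right child of 30.
Insert 51: 51 > 12 → go right; 51 > 30 → go right; 51 > 37 → go right. Place as right child of 37.
Insert 23: 23 > 12 → go right; 23 < 30 → go left. Place as left child of 30.
Insert 29: 29 > 12 → go right; 29 < 30 → go left; 29 > 23 → go right. Place as right child of 23.
Insert 31: 31 > 12 → go right; 31 > 30 → go right; 31 < 37 → go left. Place as left child of 37.
Insert 34: 34 > 12 → go right; 34 > 30 → go right; 34 < 37 → go left; 34 > 31 → go right. Place as right child of 31.
Insert 10: 10 < 12 → go left. Place as left child of 12.
Insert 27: 27 > 12 → go right; 27 < 30 → go left; 27 > 23 → go right; 27 < 29 → go left. Place as left child of 29.

Path to 29: 12 → 30 → 23 → 29
Path to 34: 12 → 30 → 37 → 31 → 34
The paths share a prefix ending at 30, then split left and right.

30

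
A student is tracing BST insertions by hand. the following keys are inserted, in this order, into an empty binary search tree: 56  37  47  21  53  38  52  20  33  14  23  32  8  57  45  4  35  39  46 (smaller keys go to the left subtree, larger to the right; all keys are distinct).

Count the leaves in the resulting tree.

56: root
37: left child of 56 (depth 1)
47: right child of 37 (depth 2)
21: left child of 37 (depth 2)
53: right child of 47 (depth 3)
38: left child of 47 (depth 3)
52: left child of 53 (depth 4)
20: left child of 21 (depth 3)
33: right child of 21 (depth 3)
14: left child of 20 (depth 4)
23: left child of 33 (depth 4)
32: right child of 23 (depth 5)
8: left child of 14 (depth 5)
57: right child of 56 (depth 1)
45: right child of 38 (depth 4)
4: left child of 8 (depth 6)
35: right child of 33 (depth 4)
39: left child of 45 (depth 5)
46: right child of 45 (depth 5)

Leaves: 4, 32, 35, 39, 46, 52, 57 — 7 in total.

7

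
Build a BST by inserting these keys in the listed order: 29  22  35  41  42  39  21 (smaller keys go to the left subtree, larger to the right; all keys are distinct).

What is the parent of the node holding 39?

Resulting structure (node: left, right):
  29: L=22, R=35
  22: L=21, R=–
  35: L=–, R=41
  41: L=39, R=42
  42: L=–, R=–
  39: L=–, R=–
  21: L=–, R=–

41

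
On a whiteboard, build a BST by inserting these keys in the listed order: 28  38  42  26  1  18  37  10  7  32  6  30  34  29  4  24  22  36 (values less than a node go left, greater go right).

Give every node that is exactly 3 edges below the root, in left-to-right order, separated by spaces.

18 32

28: root
38: right child of 28 (depth 1)
42: right child of 38 (depth 2)
26: left child of 28 (depth 1)
1: left child of 26 (depth 2)
18: right child of 1 (depth 3)
37: left child of 38 (depth 2)
10: left child of 18 (depth 4)
7: left child of 10 (depth 5)
32: left child of 37 (depth 3)
6: left child of 7 (depth 6)
30: left child of 32 (depth 4)
34: right child of 32 (depth 4)
29: left child of 30 (depth 5)
4: left child of 6 (depth 7)
24: right child of 18 (depth 4)
22: left child of 24 (depth 5)
36: right child of 34 (depth 5)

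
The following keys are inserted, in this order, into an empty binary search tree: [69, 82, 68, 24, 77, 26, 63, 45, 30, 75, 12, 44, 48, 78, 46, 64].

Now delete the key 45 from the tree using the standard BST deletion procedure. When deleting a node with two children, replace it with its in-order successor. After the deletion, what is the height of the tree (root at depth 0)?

7

69: root
82: right child of 69 (depth 1)
68: left child of 69 (depth 1)
24: left child of 68 (depth 2)
77: left child of 82 (depth 2)
26: right child of 24 (depth 3)
63: right child of 26 (depth 4)
45: left child of 63 (depth 5)
30: left child of 45 (depth 6)
75: left child of 77 (depth 3)
12: left child of 24 (depth 3)
44: right child of 30 (depth 7)
48: right child of 45 (depth 6)
78: right child of 77 (depth 3)
46: left child of 48 (depth 7)
64: right child of 63 (depth 5)

Delete 45 (two children — replace with in-order successor).
After deletion, deepest node is 44 at depth 7.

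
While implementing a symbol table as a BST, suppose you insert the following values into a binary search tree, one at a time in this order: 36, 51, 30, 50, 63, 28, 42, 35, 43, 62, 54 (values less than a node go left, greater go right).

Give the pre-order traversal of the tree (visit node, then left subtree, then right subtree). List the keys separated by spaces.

36 30 28 35 51 50 42 43 63 62 54

36: root
51: right child of 36 (depth 1)
30: left child of 36 (depth 1)
50: left child of 51 (depth 2)
63: right child of 51 (depth 2)
28: left child of 30 (depth 2)
42: left child of 50 (depth 3)
35: right child of 30 (depth 2)
43: right child of 42 (depth 4)
62: left child of 63 (depth 3)
54: left child of 62 (depth 4)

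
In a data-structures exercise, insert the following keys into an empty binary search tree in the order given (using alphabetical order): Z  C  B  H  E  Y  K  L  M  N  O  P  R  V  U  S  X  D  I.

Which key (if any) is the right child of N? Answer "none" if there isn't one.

O

Insert Z: tree is empty, so Z becomes the root.
Insert C: C < Z → go left. Place as left child of Z.
Insert B: B < Z → go left; B < C → go left. Place as left child of C.
Insert H: H < Z → go left; H > C → go right. Place as right child of C.
Insert E: E < Z → go left; E > C → go right; E < H → go left. Place as left child of H.
Insert Y: Y < Z → go left; Y > C → go right; Y > H → go right. Place as right child of H.
Insert K: K < Z → go left; K > C → go right; K > H → go right; K < Y → go left. Place as left child of Y.
Insert L: L < Z → go left; L > C → go right; L > H → go right; L < Y → go left; L > K → go right. Place as right child of K.
Insert M: M < Z → go left; M > C → go right; M > H → go right; M < Y → go left; M > K → go right; M > L → go right. Place as right child of L.
Insert N: N < Z → go left; N > C → go right; N > H → go right; N < Y → go left; N > K → go right; N > L → go right; N > M → go right. Place as right child of M.
Insert O: O < Z → go left; O > C → go right; O > H → go right; O < Y → go left; O > K → go right; O > L → go right; O > M → go right; O > N → go right. Place as right child of N.
Insert P: P < Z → go left; P > C → go right; P > H → go right; P < Y → go left; P > K → go right; P > L → go right; P > M → go right; P > N → go right; P > O → go right. Place as right child of O.
Insert R: R < Z → go left; R > C → go right; R > H → go right; R < Y → go left; R > K → go right; R > L → go right; R > M → go right; R > N → go right; R > O → go right; R > P → go right. Place as right child of P.
Insert V: V < Z → go left; V > C → go right; V > H → go right; V < Y → go left; V > K → go right; V > L → go right; V > M → go right; V > N → go right; V > O → go right; V > P → go right; V > R → go right. Place as right child of R.
Insert U: U < Z → go left; U > C → go right; U > H → go right; U < Y → go left; U > K → go right; U > L → go right; U > M → go right; U > N → go right; U > O → go right; U > P → go right; U > R → go right; U < V → go left. Place as left child of V.
Insert S: S < Z → go left; S > C → go right; S > H → go right; S < Y → go left; S > K → go right; S > L → go right; S > M → go right; S > N → go right; S > O → go right; S > P → go right; S > R → go right; S < V → go left; S < U → go left. Place as left child of U.
Insert X: X < Z → go left; X > C → go right; X > H → go right; X < Y → go left; X > K → go right; X > L → go right; X > M → go right; X > N → go right; X > O → go right; X > P → go right; X > R → go right; X > V → go right. Place as right child of V.
Insert D: D < Z → go left; D > C → go right; D < H → go left; D < E → go left. Place as left child of E.
Insert I: I < Z → go left; I > C → go right; I > H → go right; I < Y → go left; I < K → go left. Place as left child of K.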